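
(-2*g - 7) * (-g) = 2*g^2 + 7*g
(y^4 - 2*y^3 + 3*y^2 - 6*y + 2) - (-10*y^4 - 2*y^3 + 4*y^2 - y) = 11*y^4 - y^2 - 5*y + 2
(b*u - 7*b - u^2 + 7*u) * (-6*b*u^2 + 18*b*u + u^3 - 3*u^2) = -6*b^2*u^3 + 60*b^2*u^2 - 126*b^2*u + 7*b*u^4 - 70*b*u^3 + 147*b*u^2 - u^5 + 10*u^4 - 21*u^3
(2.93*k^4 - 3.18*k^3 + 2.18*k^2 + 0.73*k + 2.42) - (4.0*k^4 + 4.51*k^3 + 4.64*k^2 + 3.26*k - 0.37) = -1.07*k^4 - 7.69*k^3 - 2.46*k^2 - 2.53*k + 2.79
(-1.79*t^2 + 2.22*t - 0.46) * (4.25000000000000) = -7.6075*t^2 + 9.435*t - 1.955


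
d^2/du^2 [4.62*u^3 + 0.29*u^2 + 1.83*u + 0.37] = 27.72*u + 0.58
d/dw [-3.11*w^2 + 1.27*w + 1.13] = 1.27 - 6.22*w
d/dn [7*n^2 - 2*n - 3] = 14*n - 2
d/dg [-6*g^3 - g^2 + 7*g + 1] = -18*g^2 - 2*g + 7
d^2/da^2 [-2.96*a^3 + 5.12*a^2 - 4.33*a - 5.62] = 10.24 - 17.76*a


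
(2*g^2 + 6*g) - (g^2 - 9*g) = g^2 + 15*g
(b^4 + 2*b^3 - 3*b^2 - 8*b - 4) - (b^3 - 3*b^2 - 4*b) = b^4 + b^3 - 4*b - 4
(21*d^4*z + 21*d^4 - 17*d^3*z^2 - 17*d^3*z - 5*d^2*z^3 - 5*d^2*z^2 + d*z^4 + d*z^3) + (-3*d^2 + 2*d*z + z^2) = 21*d^4*z + 21*d^4 - 17*d^3*z^2 - 17*d^3*z - 5*d^2*z^3 - 5*d^2*z^2 - 3*d^2 + d*z^4 + d*z^3 + 2*d*z + z^2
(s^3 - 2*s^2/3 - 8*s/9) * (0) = 0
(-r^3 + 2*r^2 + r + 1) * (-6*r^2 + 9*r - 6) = 6*r^5 - 21*r^4 + 18*r^3 - 9*r^2 + 3*r - 6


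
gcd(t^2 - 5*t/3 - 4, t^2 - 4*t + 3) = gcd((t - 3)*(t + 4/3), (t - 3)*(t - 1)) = t - 3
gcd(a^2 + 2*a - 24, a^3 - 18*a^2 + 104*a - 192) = a - 4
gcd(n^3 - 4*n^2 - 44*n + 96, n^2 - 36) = n + 6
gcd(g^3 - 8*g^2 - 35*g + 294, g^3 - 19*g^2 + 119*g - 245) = g^2 - 14*g + 49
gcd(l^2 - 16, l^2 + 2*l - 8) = l + 4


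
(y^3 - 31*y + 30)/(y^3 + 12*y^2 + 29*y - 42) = (y - 5)/(y + 7)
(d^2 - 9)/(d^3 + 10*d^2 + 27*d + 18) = (d - 3)/(d^2 + 7*d + 6)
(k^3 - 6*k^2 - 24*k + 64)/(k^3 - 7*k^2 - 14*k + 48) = (k + 4)/(k + 3)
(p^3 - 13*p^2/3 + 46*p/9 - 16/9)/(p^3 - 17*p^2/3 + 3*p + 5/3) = (9*p^2 - 30*p + 16)/(3*(3*p^2 - 14*p - 5))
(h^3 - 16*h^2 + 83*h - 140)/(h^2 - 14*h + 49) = (h^2 - 9*h + 20)/(h - 7)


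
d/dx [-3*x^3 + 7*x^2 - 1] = x*(14 - 9*x)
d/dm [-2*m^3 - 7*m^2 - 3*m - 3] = -6*m^2 - 14*m - 3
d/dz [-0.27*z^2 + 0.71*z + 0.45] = 0.71 - 0.54*z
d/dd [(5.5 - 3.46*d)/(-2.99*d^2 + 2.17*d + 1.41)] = (-10.3454*d^2 + 32.89*d - 16.8136)/(8.9401*d^4 - 12.9766*d^3 - 3.7229*d^2 + 6.1194*d + 1.9881)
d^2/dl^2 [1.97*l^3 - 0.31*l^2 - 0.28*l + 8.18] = 11.82*l - 0.62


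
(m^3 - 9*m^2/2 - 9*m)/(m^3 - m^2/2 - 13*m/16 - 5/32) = 16*m*(-2*m^2 + 9*m + 18)/(-32*m^3 + 16*m^2 + 26*m + 5)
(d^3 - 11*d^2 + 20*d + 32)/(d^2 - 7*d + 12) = (d^2 - 7*d - 8)/(d - 3)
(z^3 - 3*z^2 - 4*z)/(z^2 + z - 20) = z*(z + 1)/(z + 5)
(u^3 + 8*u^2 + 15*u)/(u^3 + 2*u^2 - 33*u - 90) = u/(u - 6)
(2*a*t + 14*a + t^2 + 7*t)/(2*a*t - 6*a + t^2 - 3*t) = (t + 7)/(t - 3)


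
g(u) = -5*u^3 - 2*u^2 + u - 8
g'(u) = -15*u^2 - 4*u + 1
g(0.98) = -13.65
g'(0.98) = -17.33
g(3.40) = -224.24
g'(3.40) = -186.00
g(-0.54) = -8.34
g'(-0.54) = -1.21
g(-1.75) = 10.92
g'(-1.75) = -37.94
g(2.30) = -77.12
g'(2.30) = -87.55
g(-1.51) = 3.14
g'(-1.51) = -27.16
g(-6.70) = 1399.34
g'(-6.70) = -645.55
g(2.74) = -123.13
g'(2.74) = -122.57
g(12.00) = -8924.00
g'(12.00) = -2207.00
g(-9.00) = 3466.00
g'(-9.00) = -1178.00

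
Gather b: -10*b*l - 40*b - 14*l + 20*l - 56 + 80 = b*(-10*l - 40) + 6*l + 24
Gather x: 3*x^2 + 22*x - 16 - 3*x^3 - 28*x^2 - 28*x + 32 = -3*x^3 - 25*x^2 - 6*x + 16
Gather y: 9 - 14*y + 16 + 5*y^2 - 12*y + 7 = 5*y^2 - 26*y + 32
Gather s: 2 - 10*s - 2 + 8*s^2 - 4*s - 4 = 8*s^2 - 14*s - 4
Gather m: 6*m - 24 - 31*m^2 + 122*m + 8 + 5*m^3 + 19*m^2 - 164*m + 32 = 5*m^3 - 12*m^2 - 36*m + 16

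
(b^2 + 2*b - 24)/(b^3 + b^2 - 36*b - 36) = (b - 4)/(b^2 - 5*b - 6)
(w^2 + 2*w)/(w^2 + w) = (w + 2)/(w + 1)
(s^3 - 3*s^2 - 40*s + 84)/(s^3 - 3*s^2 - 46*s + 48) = (s^2 - 9*s + 14)/(s^2 - 9*s + 8)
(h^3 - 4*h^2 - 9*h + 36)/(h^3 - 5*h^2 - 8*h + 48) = (h - 3)/(h - 4)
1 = 1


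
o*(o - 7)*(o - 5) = o^3 - 12*o^2 + 35*o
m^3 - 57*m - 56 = (m - 8)*(m + 1)*(m + 7)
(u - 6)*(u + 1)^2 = u^3 - 4*u^2 - 11*u - 6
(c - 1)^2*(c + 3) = c^3 + c^2 - 5*c + 3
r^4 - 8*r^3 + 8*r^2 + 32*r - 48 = (r - 6)*(r - 2)^2*(r + 2)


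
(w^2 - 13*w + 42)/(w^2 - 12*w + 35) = (w - 6)/(w - 5)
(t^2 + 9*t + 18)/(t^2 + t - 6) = (t + 6)/(t - 2)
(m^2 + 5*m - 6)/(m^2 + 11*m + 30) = (m - 1)/(m + 5)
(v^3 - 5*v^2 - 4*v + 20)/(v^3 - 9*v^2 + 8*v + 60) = (v - 2)/(v - 6)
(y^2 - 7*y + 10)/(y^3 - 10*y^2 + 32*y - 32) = (y - 5)/(y^2 - 8*y + 16)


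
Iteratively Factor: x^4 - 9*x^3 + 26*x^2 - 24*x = (x)*(x^3 - 9*x^2 + 26*x - 24) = x*(x - 4)*(x^2 - 5*x + 6) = x*(x - 4)*(x - 3)*(x - 2)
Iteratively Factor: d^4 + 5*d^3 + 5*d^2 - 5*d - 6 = (d - 1)*(d^3 + 6*d^2 + 11*d + 6) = (d - 1)*(d + 2)*(d^2 + 4*d + 3) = (d - 1)*(d + 1)*(d + 2)*(d + 3)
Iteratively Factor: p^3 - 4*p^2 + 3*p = (p)*(p^2 - 4*p + 3) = p*(p - 1)*(p - 3)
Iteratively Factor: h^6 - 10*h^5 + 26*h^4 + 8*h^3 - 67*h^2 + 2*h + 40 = (h - 1)*(h^5 - 9*h^4 + 17*h^3 + 25*h^2 - 42*h - 40) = (h - 5)*(h - 1)*(h^4 - 4*h^3 - 3*h^2 + 10*h + 8) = (h - 5)*(h - 1)*(h + 1)*(h^3 - 5*h^2 + 2*h + 8) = (h - 5)*(h - 1)*(h + 1)^2*(h^2 - 6*h + 8) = (h - 5)*(h - 4)*(h - 1)*(h + 1)^2*(h - 2)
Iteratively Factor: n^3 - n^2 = (n - 1)*(n^2) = n*(n - 1)*(n)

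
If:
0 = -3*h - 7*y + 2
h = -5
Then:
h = -5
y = 17/7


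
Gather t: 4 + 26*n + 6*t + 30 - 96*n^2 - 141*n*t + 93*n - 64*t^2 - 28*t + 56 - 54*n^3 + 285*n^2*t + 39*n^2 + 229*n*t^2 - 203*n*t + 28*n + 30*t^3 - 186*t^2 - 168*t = -54*n^3 - 57*n^2 + 147*n + 30*t^3 + t^2*(229*n - 250) + t*(285*n^2 - 344*n - 190) + 90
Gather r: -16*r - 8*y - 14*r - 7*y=-30*r - 15*y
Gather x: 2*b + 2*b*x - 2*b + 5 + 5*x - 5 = x*(2*b + 5)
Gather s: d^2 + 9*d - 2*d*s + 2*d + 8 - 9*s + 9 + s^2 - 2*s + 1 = d^2 + 11*d + s^2 + s*(-2*d - 11) + 18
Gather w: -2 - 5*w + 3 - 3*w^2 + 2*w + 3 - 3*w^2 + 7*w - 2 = -6*w^2 + 4*w + 2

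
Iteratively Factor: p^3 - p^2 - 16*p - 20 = (p + 2)*(p^2 - 3*p - 10) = (p + 2)^2*(p - 5)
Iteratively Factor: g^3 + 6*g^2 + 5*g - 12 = (g + 3)*(g^2 + 3*g - 4) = (g + 3)*(g + 4)*(g - 1)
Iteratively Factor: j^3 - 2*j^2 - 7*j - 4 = (j - 4)*(j^2 + 2*j + 1) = (j - 4)*(j + 1)*(j + 1)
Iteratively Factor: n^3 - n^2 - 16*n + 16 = (n - 1)*(n^2 - 16) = (n - 1)*(n + 4)*(n - 4)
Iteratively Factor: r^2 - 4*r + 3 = (r - 3)*(r - 1)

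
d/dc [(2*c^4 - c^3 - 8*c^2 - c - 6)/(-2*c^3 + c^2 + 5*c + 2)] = (-4*c^6 + 4*c^5 + 13*c^4 + 2*c^3 - 81*c^2 - 20*c + 28)/(4*c^6 - 4*c^5 - 19*c^4 + 2*c^3 + 29*c^2 + 20*c + 4)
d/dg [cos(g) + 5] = -sin(g)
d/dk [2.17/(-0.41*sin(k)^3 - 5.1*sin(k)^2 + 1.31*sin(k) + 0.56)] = (2.6691*sin(k)^2 + 22.134*sin(k) - 2.8427)*cos(k)/(0.41*sin(k)^3 + 5.1*sin(k)^2 - 1.31*sin(k) - 0.56)^2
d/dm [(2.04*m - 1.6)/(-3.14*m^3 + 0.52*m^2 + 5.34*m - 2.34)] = (12.8112*m^3 - 16.1328*m^2 + 1.664*m + 3.7704)/(9.8596*m^6 - 3.2656*m^5 - 33.2648*m^4 + 20.2488*m^3 + 26.082*m^2 - 24.9912*m + 5.4756)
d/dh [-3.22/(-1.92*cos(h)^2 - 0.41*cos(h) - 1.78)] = (12.3648*cos(h) + 1.3202)*sin(h)/(1.92*cos(h)^2 + 0.41*cos(h) + 1.78)^2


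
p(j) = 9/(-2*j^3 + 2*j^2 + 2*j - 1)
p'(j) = 9*(6*j^2 - 4*j - 2)/(-2*j^3 + 2*j^2 + 2*j - 1)^2 = 18*(3*j^2 - 2*j - 1)/(2*j^3 - 2*j^2 - 2*j + 1)^2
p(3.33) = -0.20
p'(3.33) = 0.22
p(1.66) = -6.83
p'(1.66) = 40.93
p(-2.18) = 0.36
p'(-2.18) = 0.51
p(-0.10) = -7.64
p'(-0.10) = -9.99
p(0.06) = -10.31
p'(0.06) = -26.18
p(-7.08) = 0.01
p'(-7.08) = 0.00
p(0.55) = 24.18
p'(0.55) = -154.90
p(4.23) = -0.08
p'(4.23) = 0.07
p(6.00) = -0.03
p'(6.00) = 0.01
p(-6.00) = 0.02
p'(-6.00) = 0.01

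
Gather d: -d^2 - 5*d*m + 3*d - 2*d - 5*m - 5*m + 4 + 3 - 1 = -d^2 + d*(1 - 5*m) - 10*m + 6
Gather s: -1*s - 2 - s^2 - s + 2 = -s^2 - 2*s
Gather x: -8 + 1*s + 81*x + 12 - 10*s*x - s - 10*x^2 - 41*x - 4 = -10*x^2 + x*(40 - 10*s)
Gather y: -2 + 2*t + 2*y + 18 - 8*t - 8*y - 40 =-6*t - 6*y - 24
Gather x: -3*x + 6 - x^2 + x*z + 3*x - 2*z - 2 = -x^2 + x*z - 2*z + 4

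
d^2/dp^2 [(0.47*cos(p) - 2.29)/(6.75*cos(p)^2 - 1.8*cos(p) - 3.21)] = (-0.0376445711722679*cos(p)^5 + 0.723630111385213*cos(p)^4 - 0.178857100139899*cos(p)^3 - 0.733785898800476*cos(p)^2 + 0.369106525335874*cos(p) - 0.210083880054725)/(0.540640117899593*cos(p)^6 - 0.432512094319675*cos(p)^5 - 0.65597667638484*cos(p)^4 + 0.401114920065357*cos(p)^3 + 0.311953352769679*cos(p)^2 - 0.0978139450442658*cos(p) - 0.058144956220758)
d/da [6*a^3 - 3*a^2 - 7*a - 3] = 18*a^2 - 6*a - 7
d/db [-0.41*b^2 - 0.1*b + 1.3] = -0.82*b - 0.1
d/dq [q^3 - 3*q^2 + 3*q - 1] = 3*q^2 - 6*q + 3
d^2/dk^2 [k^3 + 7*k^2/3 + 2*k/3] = 6*k + 14/3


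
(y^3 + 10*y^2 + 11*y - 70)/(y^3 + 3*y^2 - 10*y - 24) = (y^3 + 10*y^2 + 11*y - 70)/(y^3 + 3*y^2 - 10*y - 24)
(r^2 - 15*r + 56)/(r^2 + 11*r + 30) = (r^2 - 15*r + 56)/(r^2 + 11*r + 30)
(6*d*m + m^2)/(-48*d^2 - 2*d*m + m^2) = -m/(8*d - m)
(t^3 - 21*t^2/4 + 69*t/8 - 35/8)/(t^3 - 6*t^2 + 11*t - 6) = (8*t^2 - 34*t + 35)/(8*(t^2 - 5*t + 6))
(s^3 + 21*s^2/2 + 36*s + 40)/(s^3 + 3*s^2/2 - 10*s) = (2*s^2 + 13*s + 20)/(s*(2*s - 5))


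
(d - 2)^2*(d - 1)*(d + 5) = d^4 - 17*d^2 + 36*d - 20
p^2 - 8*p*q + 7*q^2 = (p - 7*q)*(p - q)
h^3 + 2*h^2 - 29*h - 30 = (h - 5)*(h + 1)*(h + 6)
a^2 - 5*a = a*(a - 5)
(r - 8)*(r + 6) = r^2 - 2*r - 48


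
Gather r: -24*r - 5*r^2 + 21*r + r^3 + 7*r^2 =r^3 + 2*r^2 - 3*r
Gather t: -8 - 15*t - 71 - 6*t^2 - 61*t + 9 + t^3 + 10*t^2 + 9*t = t^3 + 4*t^2 - 67*t - 70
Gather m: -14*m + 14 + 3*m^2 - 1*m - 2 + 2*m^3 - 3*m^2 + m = 2*m^3 - 14*m + 12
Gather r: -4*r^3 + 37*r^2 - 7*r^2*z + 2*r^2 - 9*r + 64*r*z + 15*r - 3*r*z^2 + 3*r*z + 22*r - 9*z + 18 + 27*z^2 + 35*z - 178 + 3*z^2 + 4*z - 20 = -4*r^3 + r^2*(39 - 7*z) + r*(-3*z^2 + 67*z + 28) + 30*z^2 + 30*z - 180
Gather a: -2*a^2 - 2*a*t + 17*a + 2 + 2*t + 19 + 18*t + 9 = -2*a^2 + a*(17 - 2*t) + 20*t + 30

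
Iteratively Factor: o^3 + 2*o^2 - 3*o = (o)*(o^2 + 2*o - 3) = o*(o + 3)*(o - 1)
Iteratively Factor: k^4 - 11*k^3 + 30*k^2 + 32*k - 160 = (k - 4)*(k^3 - 7*k^2 + 2*k + 40) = (k - 4)*(k + 2)*(k^2 - 9*k + 20) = (k - 5)*(k - 4)*(k + 2)*(k - 4)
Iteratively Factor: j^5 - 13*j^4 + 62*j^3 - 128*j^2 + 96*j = (j - 4)*(j^4 - 9*j^3 + 26*j^2 - 24*j) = (j - 4)*(j - 3)*(j^3 - 6*j^2 + 8*j) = (j - 4)^2*(j - 3)*(j^2 - 2*j) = j*(j - 4)^2*(j - 3)*(j - 2)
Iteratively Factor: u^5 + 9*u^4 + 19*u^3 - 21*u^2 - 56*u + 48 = (u + 4)*(u^4 + 5*u^3 - u^2 - 17*u + 12) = (u + 3)*(u + 4)*(u^3 + 2*u^2 - 7*u + 4) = (u + 3)*(u + 4)^2*(u^2 - 2*u + 1) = (u - 1)*(u + 3)*(u + 4)^2*(u - 1)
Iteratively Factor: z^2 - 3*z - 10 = (z + 2)*(z - 5)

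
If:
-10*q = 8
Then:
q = -4/5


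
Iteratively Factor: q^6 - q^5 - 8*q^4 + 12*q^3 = (q)*(q^5 - q^4 - 8*q^3 + 12*q^2) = q^2*(q^4 - q^3 - 8*q^2 + 12*q) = q^2*(q - 2)*(q^3 + q^2 - 6*q) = q^3*(q - 2)*(q^2 + q - 6) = q^3*(q - 2)^2*(q + 3)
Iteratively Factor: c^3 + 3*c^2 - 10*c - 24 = (c + 2)*(c^2 + c - 12) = (c - 3)*(c + 2)*(c + 4)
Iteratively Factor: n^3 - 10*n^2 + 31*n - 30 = (n - 5)*(n^2 - 5*n + 6) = (n - 5)*(n - 3)*(n - 2)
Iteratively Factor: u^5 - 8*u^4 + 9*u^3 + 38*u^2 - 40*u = (u - 1)*(u^4 - 7*u^3 + 2*u^2 + 40*u) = (u - 5)*(u - 1)*(u^3 - 2*u^2 - 8*u) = (u - 5)*(u - 1)*(u + 2)*(u^2 - 4*u) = (u - 5)*(u - 4)*(u - 1)*(u + 2)*(u)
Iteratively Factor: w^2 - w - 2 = (w + 1)*(w - 2)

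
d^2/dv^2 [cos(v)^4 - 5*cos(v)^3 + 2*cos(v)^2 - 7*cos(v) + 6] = 43*cos(v)/4 - 4*cos(2*v)^2 - 6*cos(2*v) + 45*cos(3*v)/4 + 2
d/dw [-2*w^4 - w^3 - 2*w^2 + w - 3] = -8*w^3 - 3*w^2 - 4*w + 1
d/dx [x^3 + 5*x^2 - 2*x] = 3*x^2 + 10*x - 2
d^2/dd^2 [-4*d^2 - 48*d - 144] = -8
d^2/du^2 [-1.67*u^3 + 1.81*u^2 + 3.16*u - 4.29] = 3.62 - 10.02*u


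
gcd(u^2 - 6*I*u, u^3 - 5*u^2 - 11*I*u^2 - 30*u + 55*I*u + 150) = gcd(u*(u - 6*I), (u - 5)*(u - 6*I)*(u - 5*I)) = u - 6*I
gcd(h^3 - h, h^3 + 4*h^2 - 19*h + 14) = h - 1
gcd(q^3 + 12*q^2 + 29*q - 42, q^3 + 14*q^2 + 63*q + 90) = q + 6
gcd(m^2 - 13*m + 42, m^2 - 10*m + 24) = m - 6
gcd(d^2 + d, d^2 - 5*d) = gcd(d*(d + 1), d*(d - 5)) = d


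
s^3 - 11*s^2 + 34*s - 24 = (s - 6)*(s - 4)*(s - 1)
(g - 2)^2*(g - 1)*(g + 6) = g^4 + g^3 - 22*g^2 + 44*g - 24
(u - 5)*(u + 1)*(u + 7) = u^3 + 3*u^2 - 33*u - 35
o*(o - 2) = o^2 - 2*o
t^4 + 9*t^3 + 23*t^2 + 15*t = t*(t + 1)*(t + 3)*(t + 5)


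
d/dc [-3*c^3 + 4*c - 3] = 4 - 9*c^2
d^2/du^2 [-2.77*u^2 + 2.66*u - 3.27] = -5.54000000000000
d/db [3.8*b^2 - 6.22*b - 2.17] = 7.6*b - 6.22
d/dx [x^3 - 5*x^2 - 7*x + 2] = 3*x^2 - 10*x - 7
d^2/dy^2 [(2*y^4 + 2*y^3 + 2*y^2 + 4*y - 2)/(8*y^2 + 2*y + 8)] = 2*(16*y^6 + 12*y^5 + 51*y^4 + 45*y^3 + 12*y^2 - 60*y + 23)/(64*y^6 + 48*y^5 + 204*y^4 + 97*y^3 + 204*y^2 + 48*y + 64)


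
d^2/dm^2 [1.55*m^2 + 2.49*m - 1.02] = 3.10000000000000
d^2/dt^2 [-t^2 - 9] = -2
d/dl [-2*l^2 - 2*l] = -4*l - 2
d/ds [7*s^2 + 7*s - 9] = 14*s + 7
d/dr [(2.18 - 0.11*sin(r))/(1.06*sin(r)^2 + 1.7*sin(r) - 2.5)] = (0.1166*sin(r)^2 - 4.6216*sin(r) - 3.431)*cos(r)/(1.1236*sin(r)^4 + 3.604*sin(r)^3 - 2.41*sin(r)^2 - 8.5*sin(r) + 6.25)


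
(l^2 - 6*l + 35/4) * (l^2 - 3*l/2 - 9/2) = l^4 - 15*l^3/2 + 53*l^2/4 + 111*l/8 - 315/8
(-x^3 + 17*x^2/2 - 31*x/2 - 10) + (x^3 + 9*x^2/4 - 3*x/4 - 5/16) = 43*x^2/4 - 65*x/4 - 165/16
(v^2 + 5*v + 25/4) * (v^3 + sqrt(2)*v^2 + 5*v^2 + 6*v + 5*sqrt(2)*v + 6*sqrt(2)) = v^5 + sqrt(2)*v^4 + 10*v^4 + 10*sqrt(2)*v^3 + 149*v^3/4 + 149*sqrt(2)*v^2/4 + 245*v^2/4 + 75*v/2 + 245*sqrt(2)*v/4 + 75*sqrt(2)/2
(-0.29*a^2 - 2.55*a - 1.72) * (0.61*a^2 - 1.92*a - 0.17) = -0.1769*a^4 - 0.9987*a^3 + 3.8961*a^2 + 3.7359*a + 0.2924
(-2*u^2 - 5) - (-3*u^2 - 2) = u^2 - 3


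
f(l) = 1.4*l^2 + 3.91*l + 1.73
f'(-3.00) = -4.49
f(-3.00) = 2.60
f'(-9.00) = -21.29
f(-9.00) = 79.94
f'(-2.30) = -2.53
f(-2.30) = 0.14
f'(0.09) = 4.16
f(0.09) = 2.09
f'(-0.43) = 2.71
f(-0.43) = 0.31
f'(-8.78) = -20.67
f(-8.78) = 75.32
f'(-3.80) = -6.73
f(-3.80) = 7.09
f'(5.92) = 20.49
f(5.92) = 73.94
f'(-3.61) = -6.20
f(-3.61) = 5.86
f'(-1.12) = 0.77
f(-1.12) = -0.89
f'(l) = 2.8*l + 3.91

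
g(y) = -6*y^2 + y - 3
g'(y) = 1 - 12*y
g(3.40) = -68.96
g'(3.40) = -39.80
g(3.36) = -67.38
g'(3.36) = -39.32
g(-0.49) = -4.93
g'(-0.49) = 6.88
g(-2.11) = -31.82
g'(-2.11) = 26.32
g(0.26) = -3.15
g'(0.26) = -2.12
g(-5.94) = -220.64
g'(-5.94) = 72.28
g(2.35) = -33.78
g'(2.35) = -27.20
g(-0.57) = -5.52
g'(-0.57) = 7.84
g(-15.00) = -1368.00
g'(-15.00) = 181.00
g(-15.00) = -1368.00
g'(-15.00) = 181.00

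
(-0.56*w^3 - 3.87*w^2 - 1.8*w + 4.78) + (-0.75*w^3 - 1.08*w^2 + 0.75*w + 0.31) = -1.31*w^3 - 4.95*w^2 - 1.05*w + 5.09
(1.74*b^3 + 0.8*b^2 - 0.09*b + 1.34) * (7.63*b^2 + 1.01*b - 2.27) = 13.2762*b^5 + 7.8614*b^4 - 3.8285*b^3 + 8.3173*b^2 + 1.5577*b - 3.0418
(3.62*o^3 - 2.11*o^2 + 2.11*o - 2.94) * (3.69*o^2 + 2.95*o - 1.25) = 13.3578*o^5 + 2.8931*o^4 - 2.9636*o^3 - 1.9866*o^2 - 11.3105*o + 3.675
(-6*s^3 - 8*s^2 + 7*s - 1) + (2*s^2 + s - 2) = -6*s^3 - 6*s^2 + 8*s - 3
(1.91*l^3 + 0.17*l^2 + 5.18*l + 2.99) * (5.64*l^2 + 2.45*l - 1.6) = 10.7724*l^5 + 5.6383*l^4 + 26.5757*l^3 + 29.2826*l^2 - 0.962499999999999*l - 4.784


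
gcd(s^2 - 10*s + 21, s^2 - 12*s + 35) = s - 7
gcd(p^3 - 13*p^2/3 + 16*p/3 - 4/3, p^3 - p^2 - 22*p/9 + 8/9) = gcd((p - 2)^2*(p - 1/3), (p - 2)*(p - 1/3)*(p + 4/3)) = p^2 - 7*p/3 + 2/3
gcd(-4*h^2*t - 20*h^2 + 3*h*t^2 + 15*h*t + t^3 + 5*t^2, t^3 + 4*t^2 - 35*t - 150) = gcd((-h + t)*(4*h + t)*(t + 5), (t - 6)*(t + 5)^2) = t + 5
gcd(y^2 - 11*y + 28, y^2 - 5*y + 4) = y - 4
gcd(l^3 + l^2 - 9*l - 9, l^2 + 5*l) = 1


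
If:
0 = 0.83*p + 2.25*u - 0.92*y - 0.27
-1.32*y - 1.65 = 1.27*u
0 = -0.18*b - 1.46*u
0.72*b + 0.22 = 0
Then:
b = -0.31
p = -1.20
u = 0.04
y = -1.29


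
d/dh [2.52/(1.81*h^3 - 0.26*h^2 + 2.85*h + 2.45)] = (-13.6836*h^2 + 1.3104*h - 7.182)/(1.81*h^3 - 0.26*h^2 + 2.85*h + 2.45)^2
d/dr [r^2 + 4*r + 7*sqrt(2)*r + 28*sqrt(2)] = 2*r + 4 + 7*sqrt(2)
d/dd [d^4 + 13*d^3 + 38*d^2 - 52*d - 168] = 4*d^3 + 39*d^2 + 76*d - 52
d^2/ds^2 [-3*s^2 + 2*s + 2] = -6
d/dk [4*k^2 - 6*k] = 8*k - 6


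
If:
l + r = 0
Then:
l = -r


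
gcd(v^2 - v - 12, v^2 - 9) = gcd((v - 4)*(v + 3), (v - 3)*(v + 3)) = v + 3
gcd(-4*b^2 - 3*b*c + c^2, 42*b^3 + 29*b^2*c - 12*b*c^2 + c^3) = b + c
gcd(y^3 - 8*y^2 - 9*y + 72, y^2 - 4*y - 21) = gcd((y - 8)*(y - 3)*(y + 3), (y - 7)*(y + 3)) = y + 3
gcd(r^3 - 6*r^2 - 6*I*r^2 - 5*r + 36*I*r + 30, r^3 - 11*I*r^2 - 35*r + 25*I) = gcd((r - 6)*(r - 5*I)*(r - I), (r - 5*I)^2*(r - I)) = r^2 - 6*I*r - 5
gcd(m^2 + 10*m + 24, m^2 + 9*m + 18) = m + 6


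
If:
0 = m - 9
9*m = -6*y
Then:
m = 9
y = -27/2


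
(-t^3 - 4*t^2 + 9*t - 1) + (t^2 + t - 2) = -t^3 - 3*t^2 + 10*t - 3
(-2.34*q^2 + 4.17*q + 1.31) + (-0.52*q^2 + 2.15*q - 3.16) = -2.86*q^2 + 6.32*q - 1.85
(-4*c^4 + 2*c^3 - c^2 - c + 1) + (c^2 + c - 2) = -4*c^4 + 2*c^3 - 1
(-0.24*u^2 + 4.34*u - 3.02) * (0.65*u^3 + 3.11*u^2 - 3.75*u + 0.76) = -0.156*u^5 + 2.0746*u^4 + 12.4344*u^3 - 25.8496*u^2 + 14.6234*u - 2.2952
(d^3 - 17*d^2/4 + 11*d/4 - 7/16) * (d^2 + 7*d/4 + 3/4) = d^5 - 5*d^4/2 - 63*d^3/16 + 19*d^2/16 + 83*d/64 - 21/64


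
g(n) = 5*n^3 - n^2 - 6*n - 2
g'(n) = 15*n^2 - 2*n - 6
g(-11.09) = -6878.14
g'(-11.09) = 1861.00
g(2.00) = 22.00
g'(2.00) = 50.00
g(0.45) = -4.45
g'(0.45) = -3.86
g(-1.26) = -6.03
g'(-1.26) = 20.33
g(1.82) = 13.91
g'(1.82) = 40.05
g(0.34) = -3.96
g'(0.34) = -4.95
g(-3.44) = -196.73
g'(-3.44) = 178.38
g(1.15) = -2.62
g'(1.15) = 11.54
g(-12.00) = -8714.00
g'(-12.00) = 2178.00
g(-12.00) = -8714.00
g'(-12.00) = 2178.00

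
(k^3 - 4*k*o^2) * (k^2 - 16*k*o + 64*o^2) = k^5 - 16*k^4*o + 60*k^3*o^2 + 64*k^2*o^3 - 256*k*o^4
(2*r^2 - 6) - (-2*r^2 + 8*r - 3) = 4*r^2 - 8*r - 3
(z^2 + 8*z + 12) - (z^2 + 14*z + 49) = -6*z - 37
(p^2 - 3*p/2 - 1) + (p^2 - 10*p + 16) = 2*p^2 - 23*p/2 + 15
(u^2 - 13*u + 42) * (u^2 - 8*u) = u^4 - 21*u^3 + 146*u^2 - 336*u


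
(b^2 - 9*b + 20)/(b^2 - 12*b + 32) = (b - 5)/(b - 8)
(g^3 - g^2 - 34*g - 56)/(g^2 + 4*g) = g - 5 - 14/g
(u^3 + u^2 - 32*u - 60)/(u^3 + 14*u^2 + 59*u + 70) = (u - 6)/(u + 7)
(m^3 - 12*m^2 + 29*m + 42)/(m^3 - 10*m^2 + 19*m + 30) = (m - 7)/(m - 5)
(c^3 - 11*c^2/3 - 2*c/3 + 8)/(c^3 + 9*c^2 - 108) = (3*c^2 - 2*c - 8)/(3*(c^2 + 12*c + 36))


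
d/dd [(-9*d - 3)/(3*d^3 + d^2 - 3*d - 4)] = 3*(18*d^3 + 12*d^2 + 2*d + 9)/(9*d^6 + 6*d^5 - 17*d^4 - 30*d^3 + d^2 + 24*d + 16)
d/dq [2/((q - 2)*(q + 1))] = 2*(1 - 2*q)/(q^4 - 2*q^3 - 3*q^2 + 4*q + 4)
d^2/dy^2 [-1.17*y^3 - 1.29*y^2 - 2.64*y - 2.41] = -7.02*y - 2.58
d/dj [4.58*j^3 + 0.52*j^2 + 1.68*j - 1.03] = 13.74*j^2 + 1.04*j + 1.68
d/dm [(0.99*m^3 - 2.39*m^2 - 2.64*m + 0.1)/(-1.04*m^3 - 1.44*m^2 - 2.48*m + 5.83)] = (-3.9112*m^4 - 10.4016*m^3 + 19.7527*m^2 - 27.5794*m - 15.1432)/(1.0816*m^6 + 2.9952*m^5 + 7.232*m^4 - 4.984*m^3 - 10.64*m^2 - 28.9168*m + 33.9889)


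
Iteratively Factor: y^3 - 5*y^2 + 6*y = (y - 2)*(y^2 - 3*y) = y*(y - 2)*(y - 3)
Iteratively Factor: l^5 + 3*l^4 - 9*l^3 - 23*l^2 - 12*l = (l + 1)*(l^4 + 2*l^3 - 11*l^2 - 12*l) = (l + 1)*(l + 4)*(l^3 - 2*l^2 - 3*l) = l*(l + 1)*(l + 4)*(l^2 - 2*l - 3) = l*(l - 3)*(l + 1)*(l + 4)*(l + 1)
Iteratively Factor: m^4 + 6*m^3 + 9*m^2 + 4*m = (m + 1)*(m^3 + 5*m^2 + 4*m) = (m + 1)^2*(m^2 + 4*m) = m*(m + 1)^2*(m + 4)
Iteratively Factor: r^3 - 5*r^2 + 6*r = (r - 2)*(r^2 - 3*r) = r*(r - 2)*(r - 3)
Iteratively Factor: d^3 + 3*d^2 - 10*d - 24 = (d + 4)*(d^2 - d - 6) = (d - 3)*(d + 4)*(d + 2)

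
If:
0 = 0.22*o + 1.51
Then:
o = -6.86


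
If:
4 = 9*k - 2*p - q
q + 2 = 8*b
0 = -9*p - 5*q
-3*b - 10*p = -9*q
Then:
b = 262/1021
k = 4078/9189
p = -30/1021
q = 54/1021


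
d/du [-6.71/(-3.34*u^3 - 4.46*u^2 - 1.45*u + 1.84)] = (-67.2342*u^2 - 59.8532*u - 9.7295)/(3.34*u^3 + 4.46*u^2 + 1.45*u - 1.84)^2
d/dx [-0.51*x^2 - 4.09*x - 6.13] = -1.02*x - 4.09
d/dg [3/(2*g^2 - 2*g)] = 3*(1 - 2*g)/(2*g^2*(g - 1)^2)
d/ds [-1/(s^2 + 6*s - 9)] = 2*(s + 3)/(s^2 + 6*s - 9)^2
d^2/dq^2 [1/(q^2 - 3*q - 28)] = 2*(q^2 - 3*q - (2*q - 3)^2 - 28)/(-q^2 + 3*q + 28)^3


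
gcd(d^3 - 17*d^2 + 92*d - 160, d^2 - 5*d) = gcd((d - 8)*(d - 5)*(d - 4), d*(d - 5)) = d - 5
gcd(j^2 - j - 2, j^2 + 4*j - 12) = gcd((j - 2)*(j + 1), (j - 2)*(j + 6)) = j - 2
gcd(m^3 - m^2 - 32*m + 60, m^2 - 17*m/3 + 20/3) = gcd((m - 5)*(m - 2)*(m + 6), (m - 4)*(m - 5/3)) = 1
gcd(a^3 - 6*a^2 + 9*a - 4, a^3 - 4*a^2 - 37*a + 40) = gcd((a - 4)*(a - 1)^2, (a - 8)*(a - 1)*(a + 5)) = a - 1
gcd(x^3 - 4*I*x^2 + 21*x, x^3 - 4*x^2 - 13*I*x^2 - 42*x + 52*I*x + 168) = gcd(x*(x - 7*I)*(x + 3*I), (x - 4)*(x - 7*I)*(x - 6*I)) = x - 7*I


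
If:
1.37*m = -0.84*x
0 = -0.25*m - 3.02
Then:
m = -12.08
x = 19.70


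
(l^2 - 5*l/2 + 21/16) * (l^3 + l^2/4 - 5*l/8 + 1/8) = l^5 - 9*l^4/4 + l^3/16 + 129*l^2/64 - 145*l/128 + 21/128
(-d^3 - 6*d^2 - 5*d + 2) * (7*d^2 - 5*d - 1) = -7*d^5 - 37*d^4 - 4*d^3 + 45*d^2 - 5*d - 2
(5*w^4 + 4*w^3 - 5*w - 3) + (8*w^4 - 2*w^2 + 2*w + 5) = 13*w^4 + 4*w^3 - 2*w^2 - 3*w + 2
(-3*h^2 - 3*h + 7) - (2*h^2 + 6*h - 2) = -5*h^2 - 9*h + 9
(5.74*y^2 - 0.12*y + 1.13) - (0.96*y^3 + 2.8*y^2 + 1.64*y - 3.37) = -0.96*y^3 + 2.94*y^2 - 1.76*y + 4.5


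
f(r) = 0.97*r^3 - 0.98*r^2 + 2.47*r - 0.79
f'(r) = 2.91*r^2 - 1.96*r + 2.47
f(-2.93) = -40.84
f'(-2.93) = 33.19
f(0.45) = 0.21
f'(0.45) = 2.18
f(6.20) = 208.03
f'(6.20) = 102.18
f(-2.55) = -29.54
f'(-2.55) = 26.39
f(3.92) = 52.26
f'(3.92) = 39.50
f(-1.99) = -17.23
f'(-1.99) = 17.89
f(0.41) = 0.12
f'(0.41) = 2.16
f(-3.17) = -49.37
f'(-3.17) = 37.93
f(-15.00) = -3532.09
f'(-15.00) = 686.62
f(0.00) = -0.79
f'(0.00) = 2.47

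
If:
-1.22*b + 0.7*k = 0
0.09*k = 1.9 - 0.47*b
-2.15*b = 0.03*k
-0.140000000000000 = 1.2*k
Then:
No Solution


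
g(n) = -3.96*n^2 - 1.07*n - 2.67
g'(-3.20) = 24.27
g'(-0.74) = 4.79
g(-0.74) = -4.05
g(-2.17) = -19.00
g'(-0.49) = 2.81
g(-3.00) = -35.10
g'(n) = -7.92*n - 1.07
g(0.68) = -5.23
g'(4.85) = -39.48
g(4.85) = -101.01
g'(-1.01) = 6.93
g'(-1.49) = 10.73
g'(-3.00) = 22.69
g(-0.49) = -3.10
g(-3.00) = -35.10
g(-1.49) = -9.87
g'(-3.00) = 22.69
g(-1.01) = -5.63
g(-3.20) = -39.80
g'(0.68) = -6.46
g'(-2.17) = 16.12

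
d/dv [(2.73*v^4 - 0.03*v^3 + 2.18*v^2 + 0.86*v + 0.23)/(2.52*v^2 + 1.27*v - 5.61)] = (13.7592*v^5 + 10.3257*v^4 - 61.3374*v^3 + 1.1063*v^2 - 25.6188*v - 5.1167)/(6.3504*v^4 + 6.4008*v^3 - 26.6615*v^2 - 14.2494*v + 31.4721)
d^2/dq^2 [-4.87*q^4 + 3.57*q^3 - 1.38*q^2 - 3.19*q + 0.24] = -58.44*q^2 + 21.42*q - 2.76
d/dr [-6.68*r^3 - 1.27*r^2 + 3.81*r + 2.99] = -20.04*r^2 - 2.54*r + 3.81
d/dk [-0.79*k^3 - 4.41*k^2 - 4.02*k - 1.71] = -2.37*k^2 - 8.82*k - 4.02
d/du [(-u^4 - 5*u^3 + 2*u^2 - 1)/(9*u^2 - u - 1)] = (-18*u^5 - 42*u^4 + 14*u^3 + 13*u^2 + 14*u - 1)/(81*u^4 - 18*u^3 - 17*u^2 + 2*u + 1)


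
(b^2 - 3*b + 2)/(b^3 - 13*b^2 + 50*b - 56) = (b - 1)/(b^2 - 11*b + 28)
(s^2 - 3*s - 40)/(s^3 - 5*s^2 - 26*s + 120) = (s - 8)/(s^2 - 10*s + 24)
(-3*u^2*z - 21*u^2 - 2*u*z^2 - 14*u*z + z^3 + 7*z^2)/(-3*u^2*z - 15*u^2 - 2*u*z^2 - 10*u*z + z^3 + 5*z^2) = (z + 7)/(z + 5)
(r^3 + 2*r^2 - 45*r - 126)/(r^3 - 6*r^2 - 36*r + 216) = (r^2 - 4*r - 21)/(r^2 - 12*r + 36)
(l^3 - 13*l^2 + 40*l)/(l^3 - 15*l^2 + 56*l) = (l - 5)/(l - 7)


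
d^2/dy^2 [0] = 0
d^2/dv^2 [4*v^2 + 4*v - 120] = 8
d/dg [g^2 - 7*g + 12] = 2*g - 7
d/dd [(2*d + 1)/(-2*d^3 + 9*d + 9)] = (-4*d^3 + 18*d + 3*(2*d + 1)*(2*d^2 - 3) + 18)/(-2*d^3 + 9*d + 9)^2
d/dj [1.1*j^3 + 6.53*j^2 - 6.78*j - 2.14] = 3.3*j^2 + 13.06*j - 6.78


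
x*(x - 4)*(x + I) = x^3 - 4*x^2 + I*x^2 - 4*I*x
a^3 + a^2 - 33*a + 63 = (a - 3)^2*(a + 7)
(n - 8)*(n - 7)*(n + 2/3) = n^3 - 43*n^2/3 + 46*n + 112/3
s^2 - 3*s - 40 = (s - 8)*(s + 5)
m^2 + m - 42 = (m - 6)*(m + 7)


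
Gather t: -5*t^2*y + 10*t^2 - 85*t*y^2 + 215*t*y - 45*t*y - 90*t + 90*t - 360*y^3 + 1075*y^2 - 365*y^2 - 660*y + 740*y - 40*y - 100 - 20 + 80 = t^2*(10 - 5*y) + t*(-85*y^2 + 170*y) - 360*y^3 + 710*y^2 + 40*y - 40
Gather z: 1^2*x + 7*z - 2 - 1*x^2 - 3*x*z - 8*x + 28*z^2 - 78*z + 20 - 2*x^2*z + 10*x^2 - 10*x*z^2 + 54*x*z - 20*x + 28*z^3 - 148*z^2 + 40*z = 9*x^2 - 27*x + 28*z^3 + z^2*(-10*x - 120) + z*(-2*x^2 + 51*x - 31) + 18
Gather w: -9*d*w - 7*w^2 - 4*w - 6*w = -7*w^2 + w*(-9*d - 10)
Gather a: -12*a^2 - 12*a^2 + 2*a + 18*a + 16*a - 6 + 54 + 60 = -24*a^2 + 36*a + 108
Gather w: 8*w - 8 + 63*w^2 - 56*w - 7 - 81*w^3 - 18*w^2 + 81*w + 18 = -81*w^3 + 45*w^2 + 33*w + 3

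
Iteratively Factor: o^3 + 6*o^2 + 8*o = (o + 4)*(o^2 + 2*o) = (o + 2)*(o + 4)*(o)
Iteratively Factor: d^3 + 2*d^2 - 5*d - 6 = (d + 3)*(d^2 - d - 2) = (d + 1)*(d + 3)*(d - 2)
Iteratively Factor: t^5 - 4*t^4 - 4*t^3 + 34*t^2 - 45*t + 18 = (t + 3)*(t^4 - 7*t^3 + 17*t^2 - 17*t + 6) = (t - 1)*(t + 3)*(t^3 - 6*t^2 + 11*t - 6) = (t - 2)*(t - 1)*(t + 3)*(t^2 - 4*t + 3) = (t - 2)*(t - 1)^2*(t + 3)*(t - 3)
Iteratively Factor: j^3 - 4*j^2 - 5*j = (j + 1)*(j^2 - 5*j) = (j - 5)*(j + 1)*(j)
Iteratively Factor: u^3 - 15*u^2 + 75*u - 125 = (u - 5)*(u^2 - 10*u + 25) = (u - 5)^2*(u - 5)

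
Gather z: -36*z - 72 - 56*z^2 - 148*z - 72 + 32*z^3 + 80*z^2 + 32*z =32*z^3 + 24*z^2 - 152*z - 144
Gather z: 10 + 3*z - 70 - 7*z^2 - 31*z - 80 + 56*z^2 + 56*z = 49*z^2 + 28*z - 140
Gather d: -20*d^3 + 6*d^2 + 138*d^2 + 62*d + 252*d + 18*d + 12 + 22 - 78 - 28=-20*d^3 + 144*d^2 + 332*d - 72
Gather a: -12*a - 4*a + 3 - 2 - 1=-16*a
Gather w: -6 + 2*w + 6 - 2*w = 0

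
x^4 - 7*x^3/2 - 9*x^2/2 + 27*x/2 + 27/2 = (x - 3)^2*(x + 1)*(x + 3/2)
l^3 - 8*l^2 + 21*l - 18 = (l - 3)^2*(l - 2)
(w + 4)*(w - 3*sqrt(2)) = w^2 - 3*sqrt(2)*w + 4*w - 12*sqrt(2)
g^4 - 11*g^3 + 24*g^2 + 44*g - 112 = (g - 7)*(g - 4)*(g - 2)*(g + 2)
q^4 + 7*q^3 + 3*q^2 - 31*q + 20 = (q - 1)^2*(q + 4)*(q + 5)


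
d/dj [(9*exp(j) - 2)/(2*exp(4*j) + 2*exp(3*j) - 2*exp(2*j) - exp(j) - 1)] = (-54*exp(4*j) - 20*exp(3*j) + 30*exp(2*j) - 8*exp(j) - 11)*exp(j)/(4*exp(8*j) + 8*exp(7*j) - 4*exp(6*j) - 12*exp(5*j) - 4*exp(4*j) + 5*exp(2*j) + 2*exp(j) + 1)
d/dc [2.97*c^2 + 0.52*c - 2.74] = 5.94*c + 0.52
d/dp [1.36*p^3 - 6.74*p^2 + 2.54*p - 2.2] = 4.08*p^2 - 13.48*p + 2.54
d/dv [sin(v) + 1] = cos(v)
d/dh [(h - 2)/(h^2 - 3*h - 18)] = (h^2 - 3*h - (h - 2)*(2*h - 3) - 18)/(-h^2 + 3*h + 18)^2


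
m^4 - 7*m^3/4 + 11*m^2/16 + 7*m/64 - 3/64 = (m - 1)*(m - 3/4)*(m - 1/4)*(m + 1/4)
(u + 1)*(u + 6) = u^2 + 7*u + 6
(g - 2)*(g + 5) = g^2 + 3*g - 10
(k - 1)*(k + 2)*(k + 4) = k^3 + 5*k^2 + 2*k - 8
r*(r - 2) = r^2 - 2*r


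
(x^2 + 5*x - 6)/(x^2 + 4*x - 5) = (x + 6)/(x + 5)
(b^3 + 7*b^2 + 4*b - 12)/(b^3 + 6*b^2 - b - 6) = (b + 2)/(b + 1)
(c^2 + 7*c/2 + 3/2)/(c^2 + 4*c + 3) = (c + 1/2)/(c + 1)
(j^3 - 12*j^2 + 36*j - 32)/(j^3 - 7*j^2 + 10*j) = (j^2 - 10*j + 16)/(j*(j - 5))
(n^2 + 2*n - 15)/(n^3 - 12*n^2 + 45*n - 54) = (n + 5)/(n^2 - 9*n + 18)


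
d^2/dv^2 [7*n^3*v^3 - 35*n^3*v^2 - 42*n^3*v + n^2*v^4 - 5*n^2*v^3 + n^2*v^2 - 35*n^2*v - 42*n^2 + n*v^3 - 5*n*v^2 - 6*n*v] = 2*n*(21*n^2*v - 35*n^2 + 6*n*v^2 - 15*n*v + n + 3*v - 5)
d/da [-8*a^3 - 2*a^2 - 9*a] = -24*a^2 - 4*a - 9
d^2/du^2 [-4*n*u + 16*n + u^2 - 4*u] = 2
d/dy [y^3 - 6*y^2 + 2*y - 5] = 3*y^2 - 12*y + 2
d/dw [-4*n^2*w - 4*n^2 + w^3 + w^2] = -4*n^2 + 3*w^2 + 2*w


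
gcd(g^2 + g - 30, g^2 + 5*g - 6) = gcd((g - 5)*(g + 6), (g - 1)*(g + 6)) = g + 6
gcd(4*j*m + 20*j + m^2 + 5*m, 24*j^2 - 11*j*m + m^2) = 1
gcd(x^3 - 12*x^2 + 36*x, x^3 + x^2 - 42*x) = x^2 - 6*x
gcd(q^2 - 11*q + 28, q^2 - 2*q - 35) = q - 7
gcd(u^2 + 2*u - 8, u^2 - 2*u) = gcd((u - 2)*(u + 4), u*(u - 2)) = u - 2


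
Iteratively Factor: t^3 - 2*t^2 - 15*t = (t - 5)*(t^2 + 3*t) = (t - 5)*(t + 3)*(t)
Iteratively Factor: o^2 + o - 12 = (o - 3)*(o + 4)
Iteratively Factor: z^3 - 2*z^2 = (z - 2)*(z^2) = z*(z - 2)*(z)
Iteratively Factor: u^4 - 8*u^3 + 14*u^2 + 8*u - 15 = (u - 1)*(u^3 - 7*u^2 + 7*u + 15) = (u - 5)*(u - 1)*(u^2 - 2*u - 3) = (u - 5)*(u - 3)*(u - 1)*(u + 1)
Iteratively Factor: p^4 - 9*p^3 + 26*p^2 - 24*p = (p - 4)*(p^3 - 5*p^2 + 6*p) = (p - 4)*(p - 3)*(p^2 - 2*p) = (p - 4)*(p - 3)*(p - 2)*(p)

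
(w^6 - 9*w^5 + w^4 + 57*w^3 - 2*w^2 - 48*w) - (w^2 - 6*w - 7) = w^6 - 9*w^5 + w^4 + 57*w^3 - 3*w^2 - 42*w + 7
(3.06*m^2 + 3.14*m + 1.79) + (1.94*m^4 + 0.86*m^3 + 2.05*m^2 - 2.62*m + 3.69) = 1.94*m^4 + 0.86*m^3 + 5.11*m^2 + 0.52*m + 5.48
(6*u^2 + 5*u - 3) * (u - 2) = 6*u^3 - 7*u^2 - 13*u + 6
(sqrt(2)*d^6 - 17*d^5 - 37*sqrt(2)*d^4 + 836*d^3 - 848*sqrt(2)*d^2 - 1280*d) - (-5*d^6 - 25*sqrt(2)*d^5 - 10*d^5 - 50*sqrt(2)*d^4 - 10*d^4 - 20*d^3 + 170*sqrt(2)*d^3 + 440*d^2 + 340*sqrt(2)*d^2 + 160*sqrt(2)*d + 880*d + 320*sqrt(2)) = sqrt(2)*d^6 + 5*d^6 - 7*d^5 + 25*sqrt(2)*d^5 + 10*d^4 + 13*sqrt(2)*d^4 - 170*sqrt(2)*d^3 + 856*d^3 - 1188*sqrt(2)*d^2 - 440*d^2 - 2160*d - 160*sqrt(2)*d - 320*sqrt(2)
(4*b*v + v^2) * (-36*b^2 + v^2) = -144*b^3*v - 36*b^2*v^2 + 4*b*v^3 + v^4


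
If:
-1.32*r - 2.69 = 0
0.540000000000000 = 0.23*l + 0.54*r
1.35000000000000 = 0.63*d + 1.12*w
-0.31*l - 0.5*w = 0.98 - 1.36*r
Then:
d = 23.34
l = 7.13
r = -2.04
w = -11.93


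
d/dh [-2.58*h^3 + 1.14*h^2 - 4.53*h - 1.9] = -7.74*h^2 + 2.28*h - 4.53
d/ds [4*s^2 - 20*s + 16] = 8*s - 20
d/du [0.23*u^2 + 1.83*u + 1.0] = 0.46*u + 1.83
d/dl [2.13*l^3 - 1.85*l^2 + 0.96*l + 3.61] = 6.39*l^2 - 3.7*l + 0.96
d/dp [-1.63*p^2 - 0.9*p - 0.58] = -3.26*p - 0.9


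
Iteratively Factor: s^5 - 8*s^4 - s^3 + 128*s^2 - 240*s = (s)*(s^4 - 8*s^3 - s^2 + 128*s - 240) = s*(s + 4)*(s^3 - 12*s^2 + 47*s - 60) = s*(s - 4)*(s + 4)*(s^2 - 8*s + 15) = s*(s - 5)*(s - 4)*(s + 4)*(s - 3)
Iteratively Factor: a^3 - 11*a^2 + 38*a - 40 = (a - 4)*(a^2 - 7*a + 10) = (a - 5)*(a - 4)*(a - 2)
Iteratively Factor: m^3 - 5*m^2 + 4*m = (m - 1)*(m^2 - 4*m) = (m - 4)*(m - 1)*(m)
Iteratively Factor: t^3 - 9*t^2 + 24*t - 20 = (t - 2)*(t^2 - 7*t + 10) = (t - 5)*(t - 2)*(t - 2)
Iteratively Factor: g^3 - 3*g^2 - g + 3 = (g - 3)*(g^2 - 1) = (g - 3)*(g - 1)*(g + 1)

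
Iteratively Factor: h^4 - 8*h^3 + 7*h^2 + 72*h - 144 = (h - 3)*(h^3 - 5*h^2 - 8*h + 48) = (h - 3)*(h + 3)*(h^2 - 8*h + 16) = (h - 4)*(h - 3)*(h + 3)*(h - 4)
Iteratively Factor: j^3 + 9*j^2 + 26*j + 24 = (j + 4)*(j^2 + 5*j + 6) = (j + 3)*(j + 4)*(j + 2)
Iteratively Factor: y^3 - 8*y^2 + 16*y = (y - 4)*(y^2 - 4*y) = y*(y - 4)*(y - 4)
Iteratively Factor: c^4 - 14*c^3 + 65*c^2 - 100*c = (c)*(c^3 - 14*c^2 + 65*c - 100) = c*(c - 5)*(c^2 - 9*c + 20) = c*(c - 5)*(c - 4)*(c - 5)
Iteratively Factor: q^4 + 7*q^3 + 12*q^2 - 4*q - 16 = (q + 2)*(q^3 + 5*q^2 + 2*q - 8) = (q - 1)*(q + 2)*(q^2 + 6*q + 8) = (q - 1)*(q + 2)^2*(q + 4)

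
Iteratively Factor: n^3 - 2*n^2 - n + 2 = (n - 2)*(n^2 - 1) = (n - 2)*(n - 1)*(n + 1)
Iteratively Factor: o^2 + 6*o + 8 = (o + 2)*(o + 4)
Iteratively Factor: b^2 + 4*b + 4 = (b + 2)*(b + 2)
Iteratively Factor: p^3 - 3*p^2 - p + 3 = (p - 3)*(p^2 - 1) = (p - 3)*(p + 1)*(p - 1)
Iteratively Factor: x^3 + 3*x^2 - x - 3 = (x + 3)*(x^2 - 1) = (x - 1)*(x + 3)*(x + 1)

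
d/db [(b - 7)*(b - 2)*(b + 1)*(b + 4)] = 4*b^3 - 12*b^2 - 54*b + 34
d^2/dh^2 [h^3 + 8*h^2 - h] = 6*h + 16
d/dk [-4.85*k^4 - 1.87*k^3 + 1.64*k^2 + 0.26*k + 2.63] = -19.4*k^3 - 5.61*k^2 + 3.28*k + 0.26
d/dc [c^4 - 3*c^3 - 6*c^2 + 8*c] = 4*c^3 - 9*c^2 - 12*c + 8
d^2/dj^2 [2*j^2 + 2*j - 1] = 4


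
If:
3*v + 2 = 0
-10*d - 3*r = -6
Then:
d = 3/5 - 3*r/10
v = -2/3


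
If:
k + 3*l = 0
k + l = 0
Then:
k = 0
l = 0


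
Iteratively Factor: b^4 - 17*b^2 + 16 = (b - 4)*(b^3 + 4*b^2 - b - 4) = (b - 4)*(b + 4)*(b^2 - 1) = (b - 4)*(b + 1)*(b + 4)*(b - 1)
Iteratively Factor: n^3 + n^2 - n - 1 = (n + 1)*(n^2 - 1) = (n - 1)*(n + 1)*(n + 1)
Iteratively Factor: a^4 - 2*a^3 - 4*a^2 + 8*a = (a - 2)*(a^3 - 4*a) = a*(a - 2)*(a^2 - 4) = a*(a - 2)*(a + 2)*(a - 2)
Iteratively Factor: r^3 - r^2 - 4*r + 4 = (r - 1)*(r^2 - 4) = (r - 1)*(r + 2)*(r - 2)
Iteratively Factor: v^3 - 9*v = (v + 3)*(v^2 - 3*v) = v*(v + 3)*(v - 3)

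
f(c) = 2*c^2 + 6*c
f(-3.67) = 4.92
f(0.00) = 0.00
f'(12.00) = 54.00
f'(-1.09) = 1.64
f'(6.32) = 31.28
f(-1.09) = -4.16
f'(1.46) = 11.84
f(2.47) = 27.02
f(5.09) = 82.36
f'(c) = 4*c + 6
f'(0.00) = 6.00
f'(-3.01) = -6.04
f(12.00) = 360.00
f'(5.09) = 26.36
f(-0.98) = -3.96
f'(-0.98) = 2.08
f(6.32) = 117.80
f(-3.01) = 0.06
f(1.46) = 13.02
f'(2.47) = 15.88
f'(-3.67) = -8.68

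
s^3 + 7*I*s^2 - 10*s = s*(s + 2*I)*(s + 5*I)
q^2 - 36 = (q - 6)*(q + 6)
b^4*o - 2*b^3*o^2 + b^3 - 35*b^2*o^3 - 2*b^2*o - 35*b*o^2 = b*(b - 7*o)*(b + 5*o)*(b*o + 1)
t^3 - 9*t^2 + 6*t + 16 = (t - 8)*(t - 2)*(t + 1)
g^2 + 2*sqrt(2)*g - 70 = (g - 5*sqrt(2))*(g + 7*sqrt(2))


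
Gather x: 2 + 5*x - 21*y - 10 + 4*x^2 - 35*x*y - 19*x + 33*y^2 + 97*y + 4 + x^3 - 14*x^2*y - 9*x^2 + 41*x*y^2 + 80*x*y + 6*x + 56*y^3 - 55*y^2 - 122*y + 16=x^3 + x^2*(-14*y - 5) + x*(41*y^2 + 45*y - 8) + 56*y^3 - 22*y^2 - 46*y + 12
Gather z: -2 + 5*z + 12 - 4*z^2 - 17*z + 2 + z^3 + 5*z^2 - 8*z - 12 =z^3 + z^2 - 20*z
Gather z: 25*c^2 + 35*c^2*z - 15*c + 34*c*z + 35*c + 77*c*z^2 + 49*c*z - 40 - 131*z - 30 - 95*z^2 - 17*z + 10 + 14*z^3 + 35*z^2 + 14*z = 25*c^2 + 20*c + 14*z^3 + z^2*(77*c - 60) + z*(35*c^2 + 83*c - 134) - 60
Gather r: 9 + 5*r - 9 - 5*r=0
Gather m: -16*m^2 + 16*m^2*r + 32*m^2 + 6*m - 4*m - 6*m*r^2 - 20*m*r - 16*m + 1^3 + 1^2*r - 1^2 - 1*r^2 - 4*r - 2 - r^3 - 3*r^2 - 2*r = m^2*(16*r + 16) + m*(-6*r^2 - 20*r - 14) - r^3 - 4*r^2 - 5*r - 2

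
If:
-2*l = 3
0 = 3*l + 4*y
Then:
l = -3/2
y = 9/8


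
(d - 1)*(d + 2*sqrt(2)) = d^2 - d + 2*sqrt(2)*d - 2*sqrt(2)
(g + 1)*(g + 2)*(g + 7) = g^3 + 10*g^2 + 23*g + 14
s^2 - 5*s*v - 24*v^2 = (s - 8*v)*(s + 3*v)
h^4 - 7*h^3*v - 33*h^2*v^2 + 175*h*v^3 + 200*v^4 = (h - 8*v)*(h - 5*v)*(h + v)*(h + 5*v)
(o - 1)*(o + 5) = o^2 + 4*o - 5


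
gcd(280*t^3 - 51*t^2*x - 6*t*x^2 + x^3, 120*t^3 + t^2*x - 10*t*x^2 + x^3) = 40*t^2 - 13*t*x + x^2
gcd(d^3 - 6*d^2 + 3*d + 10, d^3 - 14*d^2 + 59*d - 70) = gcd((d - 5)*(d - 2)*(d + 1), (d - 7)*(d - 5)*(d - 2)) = d^2 - 7*d + 10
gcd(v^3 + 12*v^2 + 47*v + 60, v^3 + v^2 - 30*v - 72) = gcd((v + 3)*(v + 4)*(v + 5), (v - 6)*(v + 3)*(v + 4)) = v^2 + 7*v + 12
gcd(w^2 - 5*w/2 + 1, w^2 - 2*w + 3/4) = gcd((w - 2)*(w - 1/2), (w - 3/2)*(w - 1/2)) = w - 1/2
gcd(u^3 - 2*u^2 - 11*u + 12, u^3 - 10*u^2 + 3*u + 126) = u + 3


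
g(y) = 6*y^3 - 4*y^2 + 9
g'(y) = 18*y^2 - 8*y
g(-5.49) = -1104.38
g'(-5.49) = 586.44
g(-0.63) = 5.91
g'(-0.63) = 12.18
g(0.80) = 9.51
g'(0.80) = 5.12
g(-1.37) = -13.94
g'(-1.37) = 44.74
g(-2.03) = -57.68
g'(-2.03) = 90.42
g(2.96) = 129.56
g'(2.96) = 134.03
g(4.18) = 377.32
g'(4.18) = 281.06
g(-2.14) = -68.12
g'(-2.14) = 99.55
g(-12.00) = -10935.00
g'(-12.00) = 2688.00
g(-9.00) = -4689.00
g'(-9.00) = 1530.00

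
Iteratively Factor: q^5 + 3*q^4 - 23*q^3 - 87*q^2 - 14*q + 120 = (q + 4)*(q^4 - q^3 - 19*q^2 - 11*q + 30) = (q - 1)*(q + 4)*(q^3 - 19*q - 30) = (q - 1)*(q + 2)*(q + 4)*(q^2 - 2*q - 15) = (q - 5)*(q - 1)*(q + 2)*(q + 4)*(q + 3)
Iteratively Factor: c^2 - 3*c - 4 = (c + 1)*(c - 4)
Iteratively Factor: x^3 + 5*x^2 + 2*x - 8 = (x + 2)*(x^2 + 3*x - 4) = (x + 2)*(x + 4)*(x - 1)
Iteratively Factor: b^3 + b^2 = (b)*(b^2 + b) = b^2*(b + 1)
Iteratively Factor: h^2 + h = (h + 1)*(h)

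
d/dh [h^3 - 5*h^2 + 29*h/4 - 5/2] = 3*h^2 - 10*h + 29/4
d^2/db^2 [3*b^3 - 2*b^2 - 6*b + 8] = 18*b - 4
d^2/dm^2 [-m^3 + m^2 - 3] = 2 - 6*m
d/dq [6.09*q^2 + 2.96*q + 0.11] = 12.18*q + 2.96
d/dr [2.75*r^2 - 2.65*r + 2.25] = 5.5*r - 2.65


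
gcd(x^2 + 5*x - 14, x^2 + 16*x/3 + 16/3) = 1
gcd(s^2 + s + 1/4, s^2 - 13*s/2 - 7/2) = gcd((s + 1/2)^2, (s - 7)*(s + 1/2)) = s + 1/2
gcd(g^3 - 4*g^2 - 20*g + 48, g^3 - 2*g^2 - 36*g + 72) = g^2 - 8*g + 12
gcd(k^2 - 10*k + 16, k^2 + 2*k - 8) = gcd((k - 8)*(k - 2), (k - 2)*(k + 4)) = k - 2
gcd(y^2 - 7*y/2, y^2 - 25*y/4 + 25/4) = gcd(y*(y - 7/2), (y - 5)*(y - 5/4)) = 1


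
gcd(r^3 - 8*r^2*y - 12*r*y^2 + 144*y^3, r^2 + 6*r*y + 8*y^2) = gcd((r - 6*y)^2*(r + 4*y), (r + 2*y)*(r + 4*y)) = r + 4*y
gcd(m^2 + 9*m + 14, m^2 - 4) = m + 2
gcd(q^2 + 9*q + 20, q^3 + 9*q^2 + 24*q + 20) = q + 5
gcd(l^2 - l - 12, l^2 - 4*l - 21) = l + 3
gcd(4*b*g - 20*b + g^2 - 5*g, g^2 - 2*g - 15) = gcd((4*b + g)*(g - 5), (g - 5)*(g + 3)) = g - 5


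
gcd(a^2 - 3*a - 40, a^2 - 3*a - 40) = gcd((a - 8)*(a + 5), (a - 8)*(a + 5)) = a^2 - 3*a - 40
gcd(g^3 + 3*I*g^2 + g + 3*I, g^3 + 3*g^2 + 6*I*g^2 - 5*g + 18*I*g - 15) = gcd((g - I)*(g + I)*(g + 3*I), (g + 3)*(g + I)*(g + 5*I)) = g + I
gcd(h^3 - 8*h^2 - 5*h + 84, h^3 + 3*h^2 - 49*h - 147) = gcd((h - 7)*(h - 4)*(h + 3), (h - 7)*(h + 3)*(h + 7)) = h^2 - 4*h - 21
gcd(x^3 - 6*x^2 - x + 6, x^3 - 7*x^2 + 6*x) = x^2 - 7*x + 6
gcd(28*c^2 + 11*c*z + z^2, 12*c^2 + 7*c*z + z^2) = 4*c + z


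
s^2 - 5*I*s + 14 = (s - 7*I)*(s + 2*I)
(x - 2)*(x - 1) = x^2 - 3*x + 2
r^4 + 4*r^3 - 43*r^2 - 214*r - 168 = (r - 7)*(r + 1)*(r + 4)*(r + 6)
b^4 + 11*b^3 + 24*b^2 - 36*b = b*(b - 1)*(b + 6)^2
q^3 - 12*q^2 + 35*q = q*(q - 7)*(q - 5)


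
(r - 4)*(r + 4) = r^2 - 16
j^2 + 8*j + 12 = (j + 2)*(j + 6)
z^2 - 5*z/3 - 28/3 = (z - 4)*(z + 7/3)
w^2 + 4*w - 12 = (w - 2)*(w + 6)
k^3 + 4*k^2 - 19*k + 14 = (k - 2)*(k - 1)*(k + 7)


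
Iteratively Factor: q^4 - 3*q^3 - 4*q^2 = (q + 1)*(q^3 - 4*q^2) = (q - 4)*(q + 1)*(q^2) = q*(q - 4)*(q + 1)*(q)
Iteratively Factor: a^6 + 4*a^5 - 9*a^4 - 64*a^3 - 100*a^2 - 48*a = (a + 3)*(a^5 + a^4 - 12*a^3 - 28*a^2 - 16*a) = a*(a + 3)*(a^4 + a^3 - 12*a^2 - 28*a - 16) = a*(a + 1)*(a + 3)*(a^3 - 12*a - 16) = a*(a - 4)*(a + 1)*(a + 3)*(a^2 + 4*a + 4) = a*(a - 4)*(a + 1)*(a + 2)*(a + 3)*(a + 2)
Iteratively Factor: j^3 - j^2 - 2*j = (j + 1)*(j^2 - 2*j) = j*(j + 1)*(j - 2)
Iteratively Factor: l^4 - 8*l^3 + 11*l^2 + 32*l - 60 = (l - 2)*(l^3 - 6*l^2 - l + 30) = (l - 5)*(l - 2)*(l^2 - l - 6) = (l - 5)*(l - 2)*(l + 2)*(l - 3)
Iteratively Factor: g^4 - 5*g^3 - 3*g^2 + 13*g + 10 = (g - 5)*(g^3 - 3*g - 2) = (g - 5)*(g - 2)*(g^2 + 2*g + 1) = (g - 5)*(g - 2)*(g + 1)*(g + 1)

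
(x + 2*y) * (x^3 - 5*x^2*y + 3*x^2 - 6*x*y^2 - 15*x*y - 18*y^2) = x^4 - 3*x^3*y + 3*x^3 - 16*x^2*y^2 - 9*x^2*y - 12*x*y^3 - 48*x*y^2 - 36*y^3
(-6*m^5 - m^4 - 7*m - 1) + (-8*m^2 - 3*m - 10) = -6*m^5 - m^4 - 8*m^2 - 10*m - 11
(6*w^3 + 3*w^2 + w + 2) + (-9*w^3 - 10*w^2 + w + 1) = -3*w^3 - 7*w^2 + 2*w + 3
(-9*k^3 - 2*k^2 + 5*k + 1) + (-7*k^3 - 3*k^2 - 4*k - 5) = -16*k^3 - 5*k^2 + k - 4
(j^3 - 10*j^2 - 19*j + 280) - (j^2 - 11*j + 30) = j^3 - 11*j^2 - 8*j + 250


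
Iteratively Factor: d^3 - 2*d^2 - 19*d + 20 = (d - 5)*(d^2 + 3*d - 4) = (d - 5)*(d + 4)*(d - 1)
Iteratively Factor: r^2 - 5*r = (r - 5)*(r)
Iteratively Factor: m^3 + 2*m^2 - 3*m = (m)*(m^2 + 2*m - 3) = m*(m - 1)*(m + 3)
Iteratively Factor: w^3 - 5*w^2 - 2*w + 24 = (w - 4)*(w^2 - w - 6) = (w - 4)*(w - 3)*(w + 2)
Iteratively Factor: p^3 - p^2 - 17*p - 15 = (p + 1)*(p^2 - 2*p - 15) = (p + 1)*(p + 3)*(p - 5)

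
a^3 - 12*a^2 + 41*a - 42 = (a - 7)*(a - 3)*(a - 2)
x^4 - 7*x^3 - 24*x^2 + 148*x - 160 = (x - 8)*(x - 2)^2*(x + 5)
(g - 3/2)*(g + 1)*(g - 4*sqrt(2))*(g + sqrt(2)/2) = g^4 - 7*sqrt(2)*g^3/2 - g^3/2 - 11*g^2/2 + 7*sqrt(2)*g^2/4 + 2*g + 21*sqrt(2)*g/4 + 6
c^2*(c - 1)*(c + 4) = c^4 + 3*c^3 - 4*c^2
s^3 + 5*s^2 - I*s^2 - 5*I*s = s*(s + 5)*(s - I)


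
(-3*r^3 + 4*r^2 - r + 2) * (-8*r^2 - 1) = 24*r^5 - 32*r^4 + 11*r^3 - 20*r^2 + r - 2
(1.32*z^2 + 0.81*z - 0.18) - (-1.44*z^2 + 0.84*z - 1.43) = 2.76*z^2 - 0.0299999999999999*z + 1.25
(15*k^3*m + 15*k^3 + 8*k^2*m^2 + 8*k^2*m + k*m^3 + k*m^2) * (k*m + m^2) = 15*k^4*m^2 + 15*k^4*m + 23*k^3*m^3 + 23*k^3*m^2 + 9*k^2*m^4 + 9*k^2*m^3 + k*m^5 + k*m^4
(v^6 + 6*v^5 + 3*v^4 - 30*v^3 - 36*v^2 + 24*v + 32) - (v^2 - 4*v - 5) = v^6 + 6*v^5 + 3*v^4 - 30*v^3 - 37*v^2 + 28*v + 37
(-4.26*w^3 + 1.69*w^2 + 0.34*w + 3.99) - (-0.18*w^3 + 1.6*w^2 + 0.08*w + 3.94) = -4.08*w^3 + 0.0899999999999999*w^2 + 0.26*w + 0.0500000000000003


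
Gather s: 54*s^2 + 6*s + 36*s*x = 54*s^2 + s*(36*x + 6)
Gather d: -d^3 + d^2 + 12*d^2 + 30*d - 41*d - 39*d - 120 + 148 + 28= -d^3 + 13*d^2 - 50*d + 56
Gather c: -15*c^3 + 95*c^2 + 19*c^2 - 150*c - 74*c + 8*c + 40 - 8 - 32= -15*c^3 + 114*c^2 - 216*c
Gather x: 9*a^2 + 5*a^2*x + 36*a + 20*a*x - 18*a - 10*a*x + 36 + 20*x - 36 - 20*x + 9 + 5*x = 9*a^2 + 18*a + x*(5*a^2 + 10*a + 5) + 9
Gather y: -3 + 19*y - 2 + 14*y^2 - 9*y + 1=14*y^2 + 10*y - 4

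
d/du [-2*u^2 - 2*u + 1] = -4*u - 2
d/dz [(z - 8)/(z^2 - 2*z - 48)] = -1/(z^2 + 12*z + 36)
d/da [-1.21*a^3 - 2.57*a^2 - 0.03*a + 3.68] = -3.63*a^2 - 5.14*a - 0.03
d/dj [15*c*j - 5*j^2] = 15*c - 10*j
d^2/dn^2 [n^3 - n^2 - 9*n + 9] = 6*n - 2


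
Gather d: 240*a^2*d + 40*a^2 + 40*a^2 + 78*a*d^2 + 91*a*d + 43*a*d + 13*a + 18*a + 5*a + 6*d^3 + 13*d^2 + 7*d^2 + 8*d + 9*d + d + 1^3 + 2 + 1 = 80*a^2 + 36*a + 6*d^3 + d^2*(78*a + 20) + d*(240*a^2 + 134*a + 18) + 4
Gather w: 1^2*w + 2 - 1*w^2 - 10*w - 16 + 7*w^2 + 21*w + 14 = 6*w^2 + 12*w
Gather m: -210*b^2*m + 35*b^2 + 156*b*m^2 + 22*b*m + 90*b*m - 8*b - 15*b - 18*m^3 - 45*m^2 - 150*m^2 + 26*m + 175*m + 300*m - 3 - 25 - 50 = 35*b^2 - 23*b - 18*m^3 + m^2*(156*b - 195) + m*(-210*b^2 + 112*b + 501) - 78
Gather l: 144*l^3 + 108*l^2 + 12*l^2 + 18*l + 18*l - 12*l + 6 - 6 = 144*l^3 + 120*l^2 + 24*l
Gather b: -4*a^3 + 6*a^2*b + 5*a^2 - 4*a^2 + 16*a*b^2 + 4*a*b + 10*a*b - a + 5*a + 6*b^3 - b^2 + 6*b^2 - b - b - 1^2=-4*a^3 + a^2 + 4*a + 6*b^3 + b^2*(16*a + 5) + b*(6*a^2 + 14*a - 2) - 1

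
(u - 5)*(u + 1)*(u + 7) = u^3 + 3*u^2 - 33*u - 35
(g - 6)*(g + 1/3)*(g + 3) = g^3 - 8*g^2/3 - 19*g - 6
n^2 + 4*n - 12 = (n - 2)*(n + 6)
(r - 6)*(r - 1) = r^2 - 7*r + 6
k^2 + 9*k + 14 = (k + 2)*(k + 7)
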